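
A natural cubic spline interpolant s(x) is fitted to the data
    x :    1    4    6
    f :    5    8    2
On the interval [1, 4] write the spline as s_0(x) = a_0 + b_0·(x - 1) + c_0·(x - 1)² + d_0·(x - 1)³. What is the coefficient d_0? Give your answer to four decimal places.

Let M_i = s''(x_i). Step sizes h_i = 3, 2; slopes of the chords Δ_i = (y_(i+1) - y_i)/h_i = 1, -3.
  3·M_0 + 10·M_1 + 2·M_2 = 6(Δ_1 - Δ_0) = -24
Natural end conditions: M_0 = M_2 = 0.
Solving: M_0 = 0, M_1 = -12/5, M_2 = 0.
On [1, 4], with s_0(x) = a_0 + b_0·(x - 1) + c_0·(x - 1)² + d_0·(x - 1)³: c_0 = M_0/2 = 0, d_0 = (M_1 - M_0)/(6h_0) = -2/15, b_0 = Δ_0 - h_0(2M_0 + M_1)/6 = 11/5.

-0.1333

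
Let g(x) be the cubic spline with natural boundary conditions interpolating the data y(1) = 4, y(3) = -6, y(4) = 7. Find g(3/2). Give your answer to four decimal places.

Put M_i = g'' at the i-th knot. Here h = (2, 1) and Δ = (-5, 13), so the interior equations h_(i-1)·M_(i-1) + 2(h_(i-1)+h_i)·M_i + h_i·M_(i+1) = 6(Δ_i − Δ_(i-1)) read
  2·M_0 + 6·M_1 + 1·M_2 = 6(Δ_1 - Δ_0) = 108
Natural end conditions: M_0 = M_2 = 0.
Solving the tridiagonal system: M_0 = 0, M_1 = 18, M_2 = 0.
On [1, 3], g(x) = 4 - 11·(x - 1) + 0·(x - 1)² + 3/2·(x - 1)³.
With (x - 1) = 1/2: g(3/2) = -21/16.

-1.3125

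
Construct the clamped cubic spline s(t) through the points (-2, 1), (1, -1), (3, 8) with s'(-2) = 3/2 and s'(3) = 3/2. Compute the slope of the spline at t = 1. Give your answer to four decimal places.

Let m_i = s''(x_i). Step sizes h_i = 3, 2; slopes of the chords Δ_i = (y_(i+1) - y_i)/h_i = -2/3, 9/2.
  3·m_0 + 10·m_1 + 2·m_2 = 6(Δ_1 - Δ_0) = 31
Clamped end conditions give two more equations: 2h_0·m_0 + h_0·m_1 = 6(Δ_0 - s'(-2)) = -13 and h_1·m_1 + 2h_1·m_2 = 6(s'(3) - Δ_1) = -18.
Forward elimination and back-substitution give m_0 = -79/15, m_1 = 31/5, m_2 = -38/5.
On [1, 3], s'(t) = b_1 + 2c_1·(t - 1) + 3d_1·(t - 1)² with b_1 = Δ_1 - h_1(2m_1 + m_2)/6 = 29/10, c_1 = m_1/2 = 31/10, d_1 = (m_2 - m_1)/(6h_1) = -23/20. So s'(1) = 29/10.

2.9000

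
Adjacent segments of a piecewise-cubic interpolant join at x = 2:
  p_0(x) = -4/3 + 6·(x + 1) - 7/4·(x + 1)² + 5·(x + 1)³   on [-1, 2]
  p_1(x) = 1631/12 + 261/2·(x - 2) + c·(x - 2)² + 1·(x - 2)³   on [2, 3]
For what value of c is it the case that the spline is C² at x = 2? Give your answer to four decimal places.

43.2500

p_0''(x) = -7/2 + 30·(x + 1), so p_0''(2) = 173/2. On the right, p_1''(2) = 2c, so c = 173/4.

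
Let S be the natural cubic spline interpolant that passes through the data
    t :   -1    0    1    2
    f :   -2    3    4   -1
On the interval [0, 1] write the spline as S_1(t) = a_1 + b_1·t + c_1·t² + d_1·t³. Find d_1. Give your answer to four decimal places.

-0.6667

With M_i denoting the second derivative at x_i, h_i = 1, 1, 1, and Δ_i = (y_(i+1) − y_i)/h_i = 5, 1, -5:
  1·M_0 + 4·M_1 + 1·M_2 = 6(Δ_1 - Δ_0) = -24
  1·M_1 + 4·M_2 + 1·M_3 = 6(Δ_2 - Δ_1) = -36
Natural end conditions: M_0 = M_3 = 0.
Forward elimination and back-substitution give M_0 = 0, M_1 = -4, M_2 = -8, M_3 = 0.
On [0, 1], with S_1(t) = a_1 + b_1·t + c_1·t² + d_1·t³: c_1 = M_1/2 = -2, d_1 = (M_2 - M_1)/(6h_1) = -2/3, b_1 = Δ_1 - h_1(2M_1 + M_2)/6 = 11/3.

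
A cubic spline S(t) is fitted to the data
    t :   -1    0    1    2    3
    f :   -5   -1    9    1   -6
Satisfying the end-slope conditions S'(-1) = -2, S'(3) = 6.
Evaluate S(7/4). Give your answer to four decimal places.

With σ_i denoting the second derivative at x_i, h_i = 1, 1, 1, 1, and Δ_i = (y_(i+1) − y_i)/h_i = 4, 10, -8, -7:
  1·σ_0 + 4·σ_1 + 1·σ_2 = 6(Δ_1 - Δ_0) = 36
  1·σ_1 + 4·σ_2 + 1·σ_3 = 6(Δ_2 - Δ_1) = -108
  1·σ_2 + 4·σ_3 + 1·σ_4 = 6(Δ_3 - Δ_2) = 6
Clamped end conditions give two more equations: 2h_0·σ_0 + h_0·σ_1 = 6(Δ_0 - S'(-1)) = 36 and h_3·σ_3 + 2h_3·σ_4 = 6(S'(3) - Δ_3) = 78.
Solving the tridiagonal system: σ_0 = 311/28, σ_1 = 193/14, σ_2 = -121/4, σ_3 = -11/14, σ_4 = 1103/28.
On [1, 2], S(t) = 9 + 31/14·(t - 1) - 121/8·(t - 1)² + 275/56·(t - 1)³.
With (t - 1) = 3/4: S(7/4) = 2163/512.

4.2246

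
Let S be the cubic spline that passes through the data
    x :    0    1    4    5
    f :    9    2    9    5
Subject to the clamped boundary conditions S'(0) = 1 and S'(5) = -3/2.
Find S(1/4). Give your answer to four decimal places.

8.3798

Write m_i for S''(x_i). With h_i = 1, 3, 1 and divided differences Δ_i = -7, 7/3, -4, the continuity of S' gives the tridiagonal system
  1·m_0 + 8·m_1 + 3·m_2 = 6(Δ_1 - Δ_0) = 56
  3·m_1 + 8·m_2 + 1·m_3 = 6(Δ_2 - Δ_1) = -38
Clamped end conditions give two more equations: 2h_0·m_0 + h_0·m_1 = 6(Δ_0 - S'(0)) = -48 and h_2·m_2 + 2h_2·m_3 = 6(S'(5) - Δ_2) = 15.
Hence m_0 = -2003/63, m_1 = 982/63, m_2 = -775/63, m_3 = 860/63.
On [0, 1], S(x) = 9 + 1·x - 2003/126·x² + 995/126·x³.
With x = 1/4: S(1/4) = 22525/2688.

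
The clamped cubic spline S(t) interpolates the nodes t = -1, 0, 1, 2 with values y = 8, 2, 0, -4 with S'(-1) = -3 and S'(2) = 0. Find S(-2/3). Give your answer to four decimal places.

6.3259

Write M_i for S''(x_i). With h_i = 1, 1, 1 and divided differences Δ_i = -6, -2, -4, the continuity of S' gives the tridiagonal system
  1·M_0 + 4·M_1 + 1·M_2 = 6(Δ_1 - Δ_0) = 24
  1·M_1 + 4·M_2 + 1·M_3 = 6(Δ_2 - Δ_1) = -12
Clamped end conditions give two more equations: 2h_0·M_0 + h_0·M_1 = 6(Δ_0 - S'(-1)) = -18 and h_2·M_2 + 2h_2·M_3 = 6(S'(2) - Δ_2) = 24.
Solving: M_0 = -76/5, M_1 = 62/5, M_2 = -52/5, M_3 = 86/5.
On [-1, 0], S(t) = 8 - 3·(t + 1) - 38/5·(t + 1)² + 23/5·(t + 1)³.
With (t + 1) = 1/3: S(-2/3) = 854/135.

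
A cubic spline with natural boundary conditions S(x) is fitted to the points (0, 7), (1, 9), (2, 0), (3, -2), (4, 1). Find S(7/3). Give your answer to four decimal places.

-1.7566

Put m_i = S'' at the i-th knot. Here h = (1, 1, 1, 1) and Δ = (2, -9, -2, 3), so the interior equations h_(i-1)·m_(i-1) + 2(h_(i-1)+h_i)·m_i + h_i·m_(i+1) = 6(Δ_i − Δ_(i-1)) read
  1·m_0 + 4·m_1 + 1·m_2 = 6(Δ_1 - Δ_0) = -66
  1·m_1 + 4·m_2 + 1·m_3 = 6(Δ_2 - Δ_1) = 42
  1·m_2 + 4·m_3 + 1·m_4 = 6(Δ_3 - Δ_2) = 30
Natural end conditions: m_0 = m_4 = 0.
Solving: m_0 = 0, m_1 = -141/7, m_2 = 102/7, m_3 = 27/7, m_4 = 0.
On [2, 3], S(x) = 0 - 15/2·(x - 2) + 51/7·(x - 2)² - 25/14·(x - 2)³.
With (x - 2) = 1/3: S(7/3) = -332/189.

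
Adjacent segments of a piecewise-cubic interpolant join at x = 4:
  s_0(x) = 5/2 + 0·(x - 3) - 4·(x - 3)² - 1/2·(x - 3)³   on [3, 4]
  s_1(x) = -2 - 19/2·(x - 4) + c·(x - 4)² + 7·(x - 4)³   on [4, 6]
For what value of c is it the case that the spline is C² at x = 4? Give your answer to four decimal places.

-5.5000

s_0''(x) = -8 - 3·(x - 3), so s_0''(4) = -11. On the right, s_1''(4) = 2c, so c = -11/2.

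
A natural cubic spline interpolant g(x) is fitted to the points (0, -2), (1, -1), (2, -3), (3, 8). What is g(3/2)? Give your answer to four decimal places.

Put m_i = g'' at the i-th knot. Here h = (1, 1, 1) and Δ = (1, -2, 11), so the interior equations h_(i-1)·m_(i-1) + 2(h_(i-1)+h_i)·m_i + h_i·m_(i+1) = 6(Δ_i − Δ_(i-1)) read
  1·m_0 + 4·m_1 + 1·m_2 = 6(Δ_1 - Δ_0) = -18
  1·m_1 + 4·m_2 + 1·m_3 = 6(Δ_2 - Δ_1) = 78
Natural end conditions: m_0 = m_3 = 0.
Solving: m_0 = 0, m_1 = -10, m_2 = 22, m_3 = 0.
On [1, 2], g(x) = -1 - 7/3·(x - 1) - 5·(x - 1)² + 16/3·(x - 1)³.
With (x - 1) = 1/2: g(3/2) = -11/4.

-2.7500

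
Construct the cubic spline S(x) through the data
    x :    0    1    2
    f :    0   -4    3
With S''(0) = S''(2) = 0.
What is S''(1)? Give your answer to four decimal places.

16.5000

Put M_i = S'' at the i-th knot. Here h = (1, 1) and Δ = (-4, 7), so the interior equations h_(i-1)·M_(i-1) + 2(h_(i-1)+h_i)·M_i + h_i·M_(i+1) = 6(Δ_i − Δ_(i-1)) read
  1·M_0 + 4·M_1 + 1·M_2 = 6(Δ_1 - Δ_0) = 66
Natural end conditions: M_0 = M_2 = 0.
Solving the tridiagonal system: M_0 = 0, M_1 = 33/2, M_2 = 0.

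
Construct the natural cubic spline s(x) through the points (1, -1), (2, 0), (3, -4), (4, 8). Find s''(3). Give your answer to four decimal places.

Write m_i for s''(x_i). With h_i = 1, 1, 1 and divided differences Δ_i = 1, -4, 12, the continuity of s' gives the tridiagonal system
  1·m_0 + 4·m_1 + 1·m_2 = 6(Δ_1 - Δ_0) = -30
  1·m_1 + 4·m_2 + 1·m_3 = 6(Δ_2 - Δ_1) = 96
Natural end conditions: m_0 = m_3 = 0.
Hence m_0 = 0, m_1 = -72/5, m_2 = 138/5, m_3 = 0.

27.6000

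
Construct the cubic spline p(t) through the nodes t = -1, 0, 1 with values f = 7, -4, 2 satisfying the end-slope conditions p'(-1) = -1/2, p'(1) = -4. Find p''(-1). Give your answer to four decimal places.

-58.7500

Put σ_i = p'' at the i-th knot. Here h = (1, 1) and Δ = (-11, 6), so the interior equations h_(i-1)·σ_(i-1) + 2(h_(i-1)+h_i)·σ_i + h_i·σ_(i+1) = 6(Δ_i − Δ_(i-1)) read
  1·σ_0 + 4·σ_1 + 1·σ_2 = 6(Δ_1 - Δ_0) = 102
Clamped end conditions give two more equations: 2h_0·σ_0 + h_0·σ_1 = 6(Δ_0 - p'(-1)) = -63 and h_1·σ_1 + 2h_1·σ_2 = 6(p'(1) - Δ_1) = -60.
Hence σ_0 = -235/4, σ_1 = 109/2, σ_2 = -229/4.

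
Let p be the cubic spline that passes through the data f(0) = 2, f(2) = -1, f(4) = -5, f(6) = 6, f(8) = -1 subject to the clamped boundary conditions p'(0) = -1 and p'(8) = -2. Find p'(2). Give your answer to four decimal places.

Put M_i = p'' at the i-th knot. Here h = (2, 2, 2, 2) and Δ = (-3/2, -2, 11/2, -7/2), so the interior equations h_(i-1)·M_(i-1) + 2(h_(i-1)+h_i)·M_i + h_i·M_(i+1) = 6(Δ_i − Δ_(i-1)) read
  2·M_0 + 8·M_1 + 2·M_2 = 6(Δ_1 - Δ_0) = -3
  2·M_1 + 8·M_2 + 2·M_3 = 6(Δ_2 - Δ_1) = 45
  2·M_2 + 8·M_3 + 2·M_4 = 6(Δ_3 - Δ_2) = -54
Clamped end conditions give two more equations: 2h_0·M_0 + h_0·M_1 = 6(Δ_0 - p'(0)) = -3 and h_3·M_3 + 2h_3·M_4 = 6(p'(8) - Δ_3) = 9.
Hence M_0 = 73/112, M_1 = -157/56, M_2 = 145/16, M_3 = -613/56, M_4 = 865/112.
On [2, 4], p'(t) = b_1 + 2c_1·(t - 2) + 3d_1·(t - 2)² with b_1 = Δ_1 - h_1(2M_1 + M_2)/6 = -353/112, c_1 = M_1/2 = -157/112, d_1 = (M_2 - M_1)/(6h_1) = 443/448. So p'(2) = -353/112.

-3.1518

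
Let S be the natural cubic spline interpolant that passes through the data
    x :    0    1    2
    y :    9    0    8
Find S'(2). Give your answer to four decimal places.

With M_i denoting the second derivative at x_i, h_i = 1, 1, and Δ_i = (y_(i+1) − y_i)/h_i = -9, 8:
  1·M_0 + 4·M_1 + 1·M_2 = 6(Δ_1 - Δ_0) = 102
Natural end conditions: M_0 = M_2 = 0.
Hence M_0 = 0, M_1 = 51/2, M_2 = 0.
On [1, 2], S'(x) = b_1 + 2c_1·(x - 1) + 3d_1·(x - 1)² with b_1 = Δ_1 - h_1(2M_1 + M_2)/6 = -1/2, c_1 = M_1/2 = 51/4, d_1 = (M_2 - M_1)/(6h_1) = -17/4. So S'(2) = 49/4.

12.2500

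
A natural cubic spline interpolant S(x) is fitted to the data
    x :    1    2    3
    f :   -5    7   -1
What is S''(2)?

-30

Put M_i = S'' at the i-th knot. Here h = (1, 1) and Δ = (12, -8), so the interior equations h_(i-1)·M_(i-1) + 2(h_(i-1)+h_i)·M_i + h_i·M_(i+1) = 6(Δ_i − Δ_(i-1)) read
  1·M_0 + 4·M_1 + 1·M_2 = 6(Δ_1 - Δ_0) = -120
Natural end conditions: M_0 = M_2 = 0.
Solving: M_0 = 0, M_1 = -30, M_2 = 0.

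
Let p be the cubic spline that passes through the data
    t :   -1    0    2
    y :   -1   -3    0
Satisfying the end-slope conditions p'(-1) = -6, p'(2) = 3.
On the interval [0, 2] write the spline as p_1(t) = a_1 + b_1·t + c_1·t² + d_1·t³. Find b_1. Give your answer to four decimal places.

With M_i denoting the second derivative at x_i, h_i = 1, 2, and Δ_i = (y_(i+1) − y_i)/h_i = -2, 3/2:
  1·M_0 + 6·M_1 + 2·M_2 = 6(Δ_1 - Δ_0) = 21
Clamped end conditions give two more equations: 2h_0·M_0 + h_0·M_1 = 6(Δ_0 - p'(-1)) = 24 and h_1·M_1 + 2h_1·M_2 = 6(p'(2) - Δ_1) = 9.
Hence M_0 = 23/2, M_1 = 1, M_2 = 7/4.
On [0, 2], with p_1(t) = a_1 + b_1·t + c_1·t² + d_1·t³: c_1 = M_1/2 = 1/2, d_1 = (M_2 - M_1)/(6h_1) = 1/16, b_1 = Δ_1 - h_1(2M_1 + M_2)/6 = 1/4.

0.2500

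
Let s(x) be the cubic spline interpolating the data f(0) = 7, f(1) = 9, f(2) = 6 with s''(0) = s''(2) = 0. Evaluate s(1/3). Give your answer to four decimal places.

8.0370

With m_i denoting the second derivative at x_i, h_i = 1, 1, and Δ_i = (y_(i+1) − y_i)/h_i = 2, -3:
  1·m_0 + 4·m_1 + 1·m_2 = 6(Δ_1 - Δ_0) = -30
Natural end conditions: m_0 = m_2 = 0.
Hence m_0 = 0, m_1 = -15/2, m_2 = 0.
On [0, 1], s(x) = 7 + 13/4·x + 0·x² - 5/4·x³.
With x = 1/3: s(1/3) = 217/27.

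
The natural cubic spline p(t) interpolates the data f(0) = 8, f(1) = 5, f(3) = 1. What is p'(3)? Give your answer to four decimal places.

-1.6667

With σ_i denoting the second derivative at x_i, h_i = 1, 2, and Δ_i = (y_(i+1) − y_i)/h_i = -3, -2:
  1·σ_0 + 6·σ_1 + 2·σ_2 = 6(Δ_1 - Δ_0) = 6
Natural end conditions: σ_0 = σ_2 = 0.
Solving the tridiagonal system: σ_0 = 0, σ_1 = 1, σ_2 = 0.
On [1, 3], p'(t) = b_1 + 2c_1·(t - 1) + 3d_1·(t - 1)² with b_1 = Δ_1 - h_1(2σ_1 + σ_2)/6 = -8/3, c_1 = σ_1/2 = 1/2, d_1 = (σ_2 - σ_1)/(6h_1) = -1/12. So p'(3) = -5/3.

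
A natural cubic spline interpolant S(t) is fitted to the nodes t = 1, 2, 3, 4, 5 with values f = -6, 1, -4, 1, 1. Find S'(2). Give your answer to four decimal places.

-1.0357

Write m_i for S''(x_i). With h_i = 1, 1, 1, 1 and divided differences Δ_i = 7, -5, 5, 0, the continuity of S' gives the tridiagonal system
  1·m_0 + 4·m_1 + 1·m_2 = 6(Δ_1 - Δ_0) = -72
  1·m_1 + 4·m_2 + 1·m_3 = 6(Δ_2 - Δ_1) = 60
  1·m_2 + 4·m_3 + 1·m_4 = 6(Δ_3 - Δ_2) = -30
Natural end conditions: m_0 = m_4 = 0.
Forward elimination and back-substitution give m_0 = 0, m_1 = -675/28, m_2 = 171/7, m_3 = -381/28, m_4 = 0.
On [2, 3], S'(t) = b_1 + 2c_1·(t - 2) + 3d_1·(t - 2)² with b_1 = Δ_1 - h_1(2m_1 + m_2)/6 = -29/28, c_1 = m_1/2 = -675/56, d_1 = (m_2 - m_1)/(6h_1) = 453/56. So S'(2) = -29/28.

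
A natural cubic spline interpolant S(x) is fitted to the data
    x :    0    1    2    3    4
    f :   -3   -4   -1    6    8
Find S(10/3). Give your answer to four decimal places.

Write m_i for S''(x_i). With h_i = 1, 1, 1, 1 and divided differences Δ_i = -1, 3, 7, 2, the continuity of S' gives the tridiagonal system
  1·m_0 + 4·m_1 + 1·m_2 = 6(Δ_1 - Δ_0) = 24
  1·m_1 + 4·m_2 + 1·m_3 = 6(Δ_2 - Δ_1) = 24
  1·m_2 + 4·m_3 + 1·m_4 = 6(Δ_3 - Δ_2) = -30
Natural end conditions: m_0 = m_4 = 0.
Forward elimination and back-substitution give m_0 = 0, m_1 = 117/28, m_2 = 51/7, m_3 = -261/28, m_4 = 0.
On [3, 4], S(x) = 6 + 143/28·(x - 3) - 261/56·(x - 3)² + 87/56·(x - 3)³.
With (x - 3) = 1/3: S(10/3) = 1825/252.

7.2421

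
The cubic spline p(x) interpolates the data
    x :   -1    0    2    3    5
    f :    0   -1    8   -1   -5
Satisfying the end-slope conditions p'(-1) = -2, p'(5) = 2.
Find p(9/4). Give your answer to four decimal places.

Write m_i for p''(x_i). With h_i = 1, 2, 1, 2 and divided differences Δ_i = -1, 9/2, -9, -2, the continuity of p' gives the tridiagonal system
  1·m_0 + 6·m_1 + 2·m_2 = 6(Δ_1 - Δ_0) = 33
  2·m_1 + 6·m_2 + 1·m_3 = 6(Δ_2 - Δ_1) = -81
  1·m_2 + 6·m_3 + 2·m_4 = 6(Δ_3 - Δ_2) = 42
Clamped end conditions give two more equations: 2h_0·m_0 + h_0·m_1 = 6(Δ_0 - p'(-1)) = 6 and h_3·m_3 + 2h_3·m_4 = 6(p'(5) - Δ_3) = 24.
Hence m_0 = -301/93, m_1 = 1160/93, m_2 = -1795/93, m_3 = 917/93, m_4 = 199/186.
On [2, 3], p(x) = 8 - 261/62·(x - 2) - 1795/186·(x - 2)² + 452/93·(x - 2)³.
With (x - 2) = 1/4: p(9/4) = 6369/992.

6.4204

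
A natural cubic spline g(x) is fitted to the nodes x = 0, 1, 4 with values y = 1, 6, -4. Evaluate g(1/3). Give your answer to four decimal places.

With m_i denoting the second derivative at x_i, h_i = 1, 3, and Δ_i = (y_(i+1) − y_i)/h_i = 5, -10/3:
  1·m_0 + 8·m_1 + 3·m_2 = 6(Δ_1 - Δ_0) = -50
Natural end conditions: m_0 = m_2 = 0.
Hence m_0 = 0, m_1 = -25/4, m_2 = 0.
On [0, 1], g(x) = 1 + 145/24·x + 0·x² - 25/24·x³.
With x = 1/3: g(1/3) = 241/81.

2.9753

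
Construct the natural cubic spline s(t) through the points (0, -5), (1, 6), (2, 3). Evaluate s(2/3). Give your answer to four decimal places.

Put M_i = s'' at the i-th knot. Here h = (1, 1) and Δ = (11, -3), so the interior equations h_(i-1)·M_(i-1) + 2(h_(i-1)+h_i)·M_i + h_i·M_(i+1) = 6(Δ_i − Δ_(i-1)) read
  1·M_0 + 4·M_1 + 1·M_2 = 6(Δ_1 - Δ_0) = -84
Natural end conditions: M_0 = M_2 = 0.
Solving: M_0 = 0, M_1 = -21, M_2 = 0.
On [0, 1], s(t) = -5 + 29/2·t + 0·t² - 7/2·t³.
With t = 2/3: s(2/3) = 98/27.

3.6296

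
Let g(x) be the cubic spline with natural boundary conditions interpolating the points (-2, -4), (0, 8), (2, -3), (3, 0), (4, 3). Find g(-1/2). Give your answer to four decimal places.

7.5977

Put m_i = g'' at the i-th knot. Here h = (2, 2, 1, 1) and Δ = (6, -11/2, 3, 3), so the interior equations h_(i-1)·m_(i-1) + 2(h_(i-1)+h_i)·m_i + h_i·m_(i+1) = 6(Δ_i − Δ_(i-1)) read
  2·m_0 + 8·m_1 + 2·m_2 = 6(Δ_1 - Δ_0) = -69
  2·m_1 + 6·m_2 + 1·m_3 = 6(Δ_2 - Δ_1) = 51
  1·m_2 + 4·m_3 + 1·m_4 = 6(Δ_3 - Δ_2) = 0
Natural end conditions: m_0 = m_4 = 0.
Forward elimination and back-substitution give m_0 = 0, m_1 = -95/8, m_2 = 13, m_3 = -13/4, m_4 = 0.
On [-2, 0], g(x) = -4 + 239/24·(x + 2) + 0·(x + 2)² - 95/96·(x + 2)³.
With (x + 2) = 3/2: g(-1/2) = 1945/256.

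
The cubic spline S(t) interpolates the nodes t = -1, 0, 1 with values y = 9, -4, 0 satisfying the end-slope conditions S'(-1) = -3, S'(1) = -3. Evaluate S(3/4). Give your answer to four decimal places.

-0.4492

With σ_i denoting the second derivative at x_i, h_i = 1, 1, and Δ_i = (y_(i+1) − y_i)/h_i = -13, 4:
  1·σ_0 + 4·σ_1 + 1·σ_2 = 6(Δ_1 - Δ_0) = 102
Clamped end conditions give two more equations: 2h_0·σ_0 + h_0·σ_1 = 6(Δ_0 - S'(-1)) = -60 and h_1·σ_1 + 2h_1·σ_2 = 6(S'(1) - Δ_1) = -42.
Solving the tridiagonal system: σ_0 = -111/2, σ_1 = 51, σ_2 = -93/2.
On [0, 1], S(t) = -4 - 21/4·t + 51/2·t² - 65/4·t³.
With t = 3/4: S(3/4) = -115/256.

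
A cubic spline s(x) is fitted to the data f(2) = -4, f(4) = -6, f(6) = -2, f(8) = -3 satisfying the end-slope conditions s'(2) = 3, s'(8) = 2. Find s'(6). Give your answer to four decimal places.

With M_i denoting the second derivative at x_i, h_i = 2, 2, 2, and Δ_i = (y_(i+1) − y_i)/h_i = -1, 2, -1/2:
  2·M_0 + 8·M_1 + 2·M_2 = 6(Δ_1 - Δ_0) = 18
  2·M_1 + 8·M_2 + 2·M_3 = 6(Δ_2 - Δ_1) = -15
Clamped end conditions give two more equations: 2h_0·M_0 + h_0·M_1 = 6(Δ_0 - s'(2)) = -24 and h_2·M_2 + 2h_2·M_3 = 6(s'(8) - Δ_2) = 15.
Hence M_0 = -53/6, M_1 = 17/3, M_2 = -29/6, M_3 = 37/6.
On [6, 8], s'(x) = b_2 + 2c_2·(x - 6) + 3d_2·(x - 6)² with b_2 = Δ_2 - h_2(2M_2 + M_3)/6 = 2/3, c_2 = M_2/2 = -29/12, d_2 = (M_3 - M_2)/(6h_2) = 11/12. So s'(6) = 2/3.

0.6667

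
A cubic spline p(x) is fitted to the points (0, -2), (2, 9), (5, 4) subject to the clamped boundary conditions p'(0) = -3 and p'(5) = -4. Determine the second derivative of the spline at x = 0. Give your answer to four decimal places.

Put M_i = p'' at the i-th knot. Here h = (2, 3) and Δ = (11/2, -5/3), so the interior equations h_(i-1)·M_(i-1) + 2(h_(i-1)+h_i)·M_i + h_i·M_(i+1) = 6(Δ_i − Δ_(i-1)) read
  2·M_0 + 10·M_1 + 3·M_2 = 6(Δ_1 - Δ_0) = -43
Clamped end conditions give two more equations: 2h_0·M_0 + h_0·M_1 = 6(Δ_0 - p'(0)) = 51 and h_1·M_1 + 2h_1·M_2 = 6(p'(5) - Δ_1) = -14.
Forward elimination and back-substitution give M_0 = 337/20, M_1 = -41/5, M_2 = 53/30.

16.8500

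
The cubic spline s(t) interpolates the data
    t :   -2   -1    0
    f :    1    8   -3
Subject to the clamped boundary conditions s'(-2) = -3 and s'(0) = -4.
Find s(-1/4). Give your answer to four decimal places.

-0.7773

Put M_i = s'' at the i-th knot. Here h = (1, 1) and Δ = (7, -11), so the interior equations h_(i-1)·M_(i-1) + 2(h_(i-1)+h_i)·M_i + h_i·M_(i+1) = 6(Δ_i − Δ_(i-1)) read
  1·M_0 + 4·M_1 + 1·M_2 = 6(Δ_1 - Δ_0) = -108
Clamped end conditions give two more equations: 2h_0·M_0 + h_0·M_1 = 6(Δ_0 - s'(-2)) = 60 and h_1·M_1 + 2h_1·M_2 = 6(s'(0) - Δ_1) = 42.
Solving the tridiagonal system: M_0 = 113/2, M_1 = -53, M_2 = 95/2.
On [-1, 0], s(t) = 8 - 5/4·(t + 1) - 53/2·(t + 1)² + 67/4·(t + 1)³.
With (t + 1) = 3/4: s(-1/4) = -199/256.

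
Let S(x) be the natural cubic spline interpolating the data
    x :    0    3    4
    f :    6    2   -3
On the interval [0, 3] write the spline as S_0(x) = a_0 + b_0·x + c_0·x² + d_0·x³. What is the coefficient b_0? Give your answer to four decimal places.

With m_i denoting the second derivative at x_i, h_i = 3, 1, and Δ_i = (y_(i+1) − y_i)/h_i = -4/3, -5:
  3·m_0 + 8·m_1 + 1·m_2 = 6(Δ_1 - Δ_0) = -22
Natural end conditions: m_0 = m_2 = 0.
Hence m_0 = 0, m_1 = -11/4, m_2 = 0.
On [0, 3], with S_0(x) = a_0 + b_0·x + c_0·x² + d_0·x³: c_0 = m_0/2 = 0, d_0 = (m_1 - m_0)/(6h_0) = -11/72, b_0 = Δ_0 - h_0(2m_0 + m_1)/6 = 1/24.

0.0417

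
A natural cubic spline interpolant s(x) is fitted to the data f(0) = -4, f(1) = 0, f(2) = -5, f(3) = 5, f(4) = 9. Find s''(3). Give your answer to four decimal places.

Write M_i for s''(x_i). With h_i = 1, 1, 1, 1 and divided differences Δ_i = 4, -5, 10, 4, the continuity of s' gives the tridiagonal system
  1·M_0 + 4·M_1 + 1·M_2 = 6(Δ_1 - Δ_0) = -54
  1·M_1 + 4·M_2 + 1·M_3 = 6(Δ_2 - Δ_1) = 90
  1·M_2 + 4·M_3 + 1·M_4 = 6(Δ_3 - Δ_2) = -36
Natural end conditions: M_0 = M_4 = 0.
Solving the tridiagonal system: M_0 = 0, M_1 = -603/28, M_2 = 225/7, M_3 = -477/28, M_4 = 0.

-17.0357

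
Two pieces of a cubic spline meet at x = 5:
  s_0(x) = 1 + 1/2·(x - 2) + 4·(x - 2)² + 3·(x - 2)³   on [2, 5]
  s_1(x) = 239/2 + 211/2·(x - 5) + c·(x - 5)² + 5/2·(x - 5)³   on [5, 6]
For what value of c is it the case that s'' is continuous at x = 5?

s_0''(x) = 8 + 18·(x - 2), so s_0''(5) = 62. On the right, s_1''(5) = 2c, so c = 31.

31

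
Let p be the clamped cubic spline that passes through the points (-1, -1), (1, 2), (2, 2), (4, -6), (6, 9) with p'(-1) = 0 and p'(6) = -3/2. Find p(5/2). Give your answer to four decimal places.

-0.5202

Let σ_i = p''(x_i). Step sizes h_i = 2, 1, 2, 2; slopes of the chords Δ_i = (y_(i+1) - y_i)/h_i = 3/2, 0, -4, 15/2.
  2·σ_0 + 6·σ_1 + 1·σ_2 = 6(Δ_1 - Δ_0) = -9
  1·σ_1 + 6·σ_2 + 2·σ_3 = 6(Δ_2 - Δ_1) = -24
  2·σ_2 + 8·σ_3 + 2·σ_4 = 6(Δ_3 - Δ_2) = 69
Clamped end conditions give two more equations: 2h_0·σ_0 + h_0·σ_1 = 6(Δ_0 - p'(-1)) = 9 and h_3·σ_3 + 2h_3·σ_4 = 6(p'(6) - Δ_3) = -54.
Solving: σ_0 = 651/244, σ_1 = -51/61, σ_2 = -1137/122, σ_3 = 999/61, σ_4 = -1323/61.
On [2, 4], p(x) = 2 - 198/61·(x - 2) - 1137/244·(x - 2)² + 1045/488·(x - 2)³.
With (x - 2) = 1/2: p(5/2) = -2031/3904.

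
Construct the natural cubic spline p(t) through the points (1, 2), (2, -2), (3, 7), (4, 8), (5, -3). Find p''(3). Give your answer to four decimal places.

Let M_i = p''(x_i). Step sizes h_i = 1, 1, 1, 1; slopes of the chords Δ_i = (y_(i+1) - y_i)/h_i = -4, 9, 1, -11.
  1·M_0 + 4·M_1 + 1·M_2 = 6(Δ_1 - Δ_0) = 78
  1·M_1 + 4·M_2 + 1·M_3 = 6(Δ_2 - Δ_1) = -48
  1·M_2 + 4·M_3 + 1·M_4 = 6(Δ_3 - Δ_2) = -72
Natural end conditions: M_0 = M_4 = 0.
Forward elimination and back-substitution give M_0 = 0, M_1 = 645/28, M_2 = -99/7, M_3 = -405/28, M_4 = 0.

-14.1429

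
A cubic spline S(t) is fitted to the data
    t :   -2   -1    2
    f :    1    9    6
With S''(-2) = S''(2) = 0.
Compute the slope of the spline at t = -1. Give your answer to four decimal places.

With m_i denoting the second derivative at x_i, h_i = 1, 3, and Δ_i = (y_(i+1) − y_i)/h_i = 8, -1:
  1·m_0 + 8·m_1 + 3·m_2 = 6(Δ_1 - Δ_0) = -54
Natural end conditions: m_0 = m_2 = 0.
Solving: m_0 = 0, m_1 = -27/4, m_2 = 0.
On [-1, 2], S'(t) = b_1 + 2c_1·(t + 1) + 3d_1·(t + 1)² with b_1 = Δ_1 - h_1(2m_1 + m_2)/6 = 23/4, c_1 = m_1/2 = -27/8, d_1 = (m_2 - m_1)/(6h_1) = 3/8. So S'(-1) = 23/4.

5.7500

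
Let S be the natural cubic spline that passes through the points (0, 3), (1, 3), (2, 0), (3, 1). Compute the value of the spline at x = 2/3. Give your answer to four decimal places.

Write m_i for S''(x_i). With h_i = 1, 1, 1 and divided differences Δ_i = 0, -3, 1, the continuity of S' gives the tridiagonal system
  1·m_0 + 4·m_1 + 1·m_2 = 6(Δ_1 - Δ_0) = -18
  1·m_1 + 4·m_2 + 1·m_3 = 6(Δ_2 - Δ_1) = 24
Natural end conditions: m_0 = m_3 = 0.
Hence m_0 = 0, m_1 = -32/5, m_2 = 38/5, m_3 = 0.
On [0, 1], S(x) = 3 + 16/15·x + 0·x² - 16/15·x³.
With x = 2/3: S(2/3) = 275/81.

3.3951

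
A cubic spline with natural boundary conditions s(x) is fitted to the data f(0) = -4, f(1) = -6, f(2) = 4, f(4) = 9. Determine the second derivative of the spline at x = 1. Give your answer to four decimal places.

Let M_i = s''(x_i). Step sizes h_i = 1, 1, 2; slopes of the chords Δ_i = (y_(i+1) - y_i)/h_i = -2, 10, 5/2.
  1·M_0 + 4·M_1 + 1·M_2 = 6(Δ_1 - Δ_0) = 72
  1·M_1 + 6·M_2 + 2·M_3 = 6(Δ_2 - Δ_1) = -45
Natural end conditions: M_0 = M_3 = 0.
Hence M_0 = 0, M_1 = 477/23, M_2 = -252/23, M_3 = 0.

20.7391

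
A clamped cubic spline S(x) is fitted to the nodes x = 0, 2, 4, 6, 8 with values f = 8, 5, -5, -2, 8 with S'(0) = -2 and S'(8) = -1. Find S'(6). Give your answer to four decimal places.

Write σ_i for S''(x_i). With h_i = 2, 2, 2, 2 and divided differences Δ_i = -3/2, -5, 3/2, 5, the continuity of S' gives the tridiagonal system
  2·σ_0 + 8·σ_1 + 2·σ_2 = 6(Δ_1 - Δ_0) = -21
  2·σ_1 + 8·σ_2 + 2·σ_3 = 6(Δ_2 - Δ_1) = 39
  2·σ_2 + 8·σ_3 + 2·σ_4 = 6(Δ_3 - Δ_2) = 21
Clamped end conditions give two more equations: 2h_0·σ_0 + h_0·σ_1 = 6(Δ_0 - S'(0)) = 3 and h_3·σ_3 + 2h_3·σ_4 = 6(S'(8) - Δ_3) = -36.
Solving: σ_0 = 43/14, σ_1 = -65/14, σ_2 = 5, σ_3 = 29/7, σ_4 = -155/14.
On [6, 8], S'(x) = b_3 + 2c_3·(x - 6) + 3d_3·(x - 6)² with b_3 = Δ_3 - h_3(2σ_3 + σ_4)/6 = 83/14, c_3 = σ_3/2 = 29/14, d_3 = (σ_4 - σ_3)/(6h_3) = -71/56. So S'(6) = 83/14.

5.9286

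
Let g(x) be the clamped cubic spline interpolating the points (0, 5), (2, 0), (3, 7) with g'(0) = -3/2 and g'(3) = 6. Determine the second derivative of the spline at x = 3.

-10

Let σ_i = g''(x_i). Step sizes h_i = 2, 1; slopes of the chords Δ_i = (y_(i+1) - y_i)/h_i = -5/2, 7.
  2·σ_0 + 6·σ_1 + 1·σ_2 = 6(Δ_1 - Δ_0) = 57
Clamped end conditions give two more equations: 2h_0·σ_0 + h_0·σ_1 = 6(Δ_0 - g'(0)) = -6 and h_1·σ_1 + 2h_1·σ_2 = 6(g'(3) - Δ_1) = -6.
Forward elimination and back-substitution give σ_0 = -17/2, σ_1 = 14, σ_2 = -10.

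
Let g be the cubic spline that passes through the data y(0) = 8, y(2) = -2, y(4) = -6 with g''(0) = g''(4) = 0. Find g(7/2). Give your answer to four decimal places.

-5.3516

Write σ_i for g''(x_i). With h_i = 2, 2 and divided differences Δ_i = -5, -2, the continuity of g' gives the tridiagonal system
  2·σ_0 + 8·σ_1 + 2·σ_2 = 6(Δ_1 - Δ_0) = 18
Natural end conditions: σ_0 = σ_2 = 0.
Hence σ_0 = 0, σ_1 = 9/4, σ_2 = 0.
On [2, 4], g(x) = -2 - 7/2·(x - 2) + 9/8·(x - 2)² - 3/16·(x - 2)³.
With (x - 2) = 3/2: g(7/2) = -685/128.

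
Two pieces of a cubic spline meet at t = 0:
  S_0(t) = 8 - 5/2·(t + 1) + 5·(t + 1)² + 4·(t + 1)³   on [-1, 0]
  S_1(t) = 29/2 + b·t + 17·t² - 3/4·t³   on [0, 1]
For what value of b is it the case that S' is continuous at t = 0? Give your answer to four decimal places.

19.5000

S_0'(t) = -5/2 + 10·(t + 1) + 12·(t + 1)², so S_0'(0) = 39/2. On the right, S_1'(0) = b, so b = 39/2.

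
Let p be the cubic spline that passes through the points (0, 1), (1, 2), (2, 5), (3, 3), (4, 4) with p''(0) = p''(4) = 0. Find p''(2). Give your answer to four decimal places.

Let σ_i = p''(x_i). Step sizes h_i = 1, 1, 1, 1; slopes of the chords Δ_i = (y_(i+1) - y_i)/h_i = 1, 3, -2, 1.
  1·σ_0 + 4·σ_1 + 1·σ_2 = 6(Δ_1 - Δ_0) = 12
  1·σ_1 + 4·σ_2 + 1·σ_3 = 6(Δ_2 - Δ_1) = -30
  1·σ_2 + 4·σ_3 + 1·σ_4 = 6(Δ_3 - Δ_2) = 18
Natural end conditions: σ_0 = σ_4 = 0.
Solving the tridiagonal system: σ_0 = 0, σ_1 = 159/28, σ_2 = -75/7, σ_3 = 201/28, σ_4 = 0.

-10.7143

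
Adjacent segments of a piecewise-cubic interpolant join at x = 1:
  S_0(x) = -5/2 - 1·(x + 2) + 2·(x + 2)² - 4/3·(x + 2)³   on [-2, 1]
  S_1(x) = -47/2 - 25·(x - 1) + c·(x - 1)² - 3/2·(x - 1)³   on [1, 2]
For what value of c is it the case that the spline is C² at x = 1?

S_0''(x) = 4 - 8·(x + 2), so S_0''(1) = -20. On the right, S_1''(1) = 2c, so c = -10.

-10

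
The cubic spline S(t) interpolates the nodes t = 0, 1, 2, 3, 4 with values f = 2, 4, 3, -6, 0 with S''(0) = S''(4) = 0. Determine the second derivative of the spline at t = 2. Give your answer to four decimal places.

Let m_i = S''(x_i). Step sizes h_i = 1, 1, 1, 1; slopes of the chords Δ_i = (y_(i+1) - y_i)/h_i = 2, -1, -9, 6.
  1·m_0 + 4·m_1 + 1·m_2 = 6(Δ_1 - Δ_0) = -18
  1·m_1 + 4·m_2 + 1·m_3 = 6(Δ_2 - Δ_1) = -48
  1·m_2 + 4·m_3 + 1·m_4 = 6(Δ_3 - Δ_2) = 90
Natural end conditions: m_0 = m_4 = 0.
Solving: m_0 = 0, m_1 = 3/14, m_2 = -132/7, m_3 = 381/14, m_4 = 0.

-18.8571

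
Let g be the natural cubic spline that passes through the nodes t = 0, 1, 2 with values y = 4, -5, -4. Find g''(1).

Write M_i for g''(x_i). With h_i = 1, 1 and divided differences Δ_i = -9, 1, the continuity of g' gives the tridiagonal system
  1·M_0 + 4·M_1 + 1·M_2 = 6(Δ_1 - Δ_0) = 60
Natural end conditions: M_0 = M_2 = 0.
Solving: M_0 = 0, M_1 = 15, M_2 = 0.

15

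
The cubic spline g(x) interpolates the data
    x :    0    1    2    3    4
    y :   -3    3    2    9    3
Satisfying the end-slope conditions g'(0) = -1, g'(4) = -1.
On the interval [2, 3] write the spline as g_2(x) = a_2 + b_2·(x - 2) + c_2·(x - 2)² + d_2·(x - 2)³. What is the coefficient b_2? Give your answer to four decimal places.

With M_i denoting the second derivative at x_i, h_i = 1, 1, 1, 1, and Δ_i = (y_(i+1) − y_i)/h_i = 6, -1, 7, -6:
  1·M_0 + 4·M_1 + 1·M_2 = 6(Δ_1 - Δ_0) = -42
  1·M_1 + 4·M_2 + 1·M_3 = 6(Δ_2 - Δ_1) = 48
  1·M_2 + 4·M_3 + 1·M_4 = 6(Δ_3 - Δ_2) = -78
Clamped end conditions give two more equations: 2h_0·M_0 + h_0·M_1 = 6(Δ_0 - g'(0)) = 42 and h_3·M_3 + 2h_3·M_4 = 6(g'(4) - Δ_3) = 30.
Solving: M_0 = 237/7, M_1 = -180/7, M_2 = 27, M_3 = -240/7, M_4 = 225/7.
On [2, 3], with g_2(x) = a_2 + b_2·(x - 2) + c_2·(x - 2)² + d_2·(x - 2)³: c_2 = M_2/2 = 27/2, d_2 = (M_3 - M_2)/(6h_2) = -143/14, b_2 = Δ_2 - h_2(2M_2 + M_3)/6 = 26/7.

3.7143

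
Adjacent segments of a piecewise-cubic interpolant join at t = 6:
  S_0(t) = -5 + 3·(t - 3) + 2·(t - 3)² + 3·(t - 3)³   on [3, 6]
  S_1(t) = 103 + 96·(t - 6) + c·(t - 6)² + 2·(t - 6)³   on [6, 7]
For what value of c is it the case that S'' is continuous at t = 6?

S_0''(t) = 4 + 18·(t - 3), so S_0''(6) = 58. On the right, S_1''(6) = 2c, so c = 29.

29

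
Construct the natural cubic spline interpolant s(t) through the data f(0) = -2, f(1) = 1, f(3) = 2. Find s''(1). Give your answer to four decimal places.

-2.5000

Put M_i = s'' at the i-th knot. Here h = (1, 2) and Δ = (3, 1/2), so the interior equations h_(i-1)·M_(i-1) + 2(h_(i-1)+h_i)·M_i + h_i·M_(i+1) = 6(Δ_i − Δ_(i-1)) read
  1·M_0 + 6·M_1 + 2·M_2 = 6(Δ_1 - Δ_0) = -15
Natural end conditions: M_0 = M_2 = 0.
Hence M_0 = 0, M_1 = -5/2, M_2 = 0.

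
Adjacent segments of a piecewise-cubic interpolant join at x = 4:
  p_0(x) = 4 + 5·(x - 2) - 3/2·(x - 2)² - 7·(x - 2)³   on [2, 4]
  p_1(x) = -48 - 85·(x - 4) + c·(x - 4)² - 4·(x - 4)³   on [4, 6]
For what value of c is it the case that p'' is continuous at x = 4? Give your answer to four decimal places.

-43.5000

p_0''(x) = -3 - 42·(x - 2), so p_0''(4) = -87. On the right, p_1''(4) = 2c, so c = -87/2.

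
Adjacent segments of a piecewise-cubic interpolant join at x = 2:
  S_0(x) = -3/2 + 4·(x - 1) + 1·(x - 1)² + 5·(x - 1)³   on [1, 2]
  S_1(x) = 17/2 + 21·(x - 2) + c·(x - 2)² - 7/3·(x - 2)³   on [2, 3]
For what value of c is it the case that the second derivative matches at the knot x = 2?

16

S_0''(x) = 2 + 30·(x - 1), so S_0''(2) = 32. On the right, S_1''(2) = 2c, so c = 16.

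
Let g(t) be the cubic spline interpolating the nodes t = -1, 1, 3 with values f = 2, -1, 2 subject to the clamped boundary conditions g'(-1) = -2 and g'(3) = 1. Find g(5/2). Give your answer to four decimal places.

With M_i denoting the second derivative at x_i, h_i = 2, 2, and Δ_i = (y_(i+1) − y_i)/h_i = -3/2, 3/2:
  2·M_0 + 8·M_1 + 2·M_2 = 6(Δ_1 - Δ_0) = 18
Clamped end conditions give two more equations: 2h_0·M_0 + h_0·M_1 = 6(Δ_0 - g'(-1)) = 3 and h_1·M_1 + 2h_1·M_2 = 6(g'(3) - Δ_1) = -3.
Solving the tridiagonal system: M_0 = -3/4, M_1 = 3, M_2 = -9/4.
On [1, 3], g(t) = -1 + 1/4·(t - 1) + 3/2·(t - 1)² - 7/16·(t - 1)³.
With (t - 1) = 3/2: g(5/2) = 163/128.

1.2734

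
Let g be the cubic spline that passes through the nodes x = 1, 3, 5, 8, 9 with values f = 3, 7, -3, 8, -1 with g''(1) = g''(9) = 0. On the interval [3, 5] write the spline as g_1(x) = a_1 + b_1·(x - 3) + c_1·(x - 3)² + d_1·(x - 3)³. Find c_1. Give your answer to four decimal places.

-3.9832

With σ_i denoting the second derivative at x_i, h_i = 2, 2, 3, 1, and Δ_i = (y_(i+1) − y_i)/h_i = 2, -5, 11/3, -9:
  2·σ_0 + 8·σ_1 + 2·σ_2 = 6(Δ_1 - Δ_0) = -42
  2·σ_1 + 10·σ_2 + 3·σ_3 = 6(Δ_2 - Δ_1) = 52
  3·σ_2 + 8·σ_3 + 1·σ_4 = 6(Δ_3 - Δ_2) = -76
Natural end conditions: σ_0 = σ_4 = 0.
Solving the tridiagonal system: σ_0 = 0, σ_1 = -2135/268, σ_2 = 728/67, σ_3 = -1819/134, σ_4 = 0.
On [3, 5], with g_1(x) = a_1 + b_1·(x - 3) + c_1·(x - 3)² + d_1·(x - 3)³: c_1 = σ_1/2 = -2135/536, d_1 = (σ_2 - σ_1)/(6h_1) = 5047/3216, b_1 = Δ_1 - h_1(2σ_1 + σ_2)/6 = -1331/402.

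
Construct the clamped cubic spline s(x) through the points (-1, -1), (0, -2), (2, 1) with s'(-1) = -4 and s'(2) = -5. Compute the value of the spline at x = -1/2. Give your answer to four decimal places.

-2.2396

Let M_i = s''(x_i). Step sizes h_i = 1, 2; slopes of the chords Δ_i = (y_(i+1) - y_i)/h_i = -1, 3/2.
  1·M_0 + 6·M_1 + 2·M_2 = 6(Δ_1 - Δ_0) = 15
Clamped end conditions give two more equations: 2h_0·M_0 + h_0·M_1 = 6(Δ_0 - s'(-1)) = 18 and h_1·M_1 + 2h_1·M_2 = 6(s'(2) - Δ_1) = -39.
Hence M_0 = 37/6, M_1 = 17/3, M_2 = -151/12.
On [-1, 0], s(x) = -1 - 4·(x + 1) + 37/12·(x + 1)² - 1/12·(x + 1)³.
With (x + 1) = 1/2: s(-1/2) = -215/96.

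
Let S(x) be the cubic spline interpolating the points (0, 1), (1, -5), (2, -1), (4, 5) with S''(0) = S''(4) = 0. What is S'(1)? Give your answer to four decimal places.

Write σ_i for S''(x_i). With h_i = 1, 1, 2 and divided differences Δ_i = -6, 4, 3, the continuity of S' gives the tridiagonal system
  1·σ_0 + 4·σ_1 + 1·σ_2 = 6(Δ_1 - Δ_0) = 60
  1·σ_1 + 6·σ_2 + 2·σ_3 = 6(Δ_2 - Δ_1) = -6
Natural end conditions: σ_0 = σ_3 = 0.
Hence σ_0 = 0, σ_1 = 366/23, σ_2 = -84/23, σ_3 = 0.
On [1, 2], S'(x) = b_1 + 2c_1·(x - 1) + 3d_1·(x - 1)² with b_1 = Δ_1 - h_1(2σ_1 + σ_2)/6 = -16/23, c_1 = σ_1/2 = 183/23, d_1 = (σ_2 - σ_1)/(6h_1) = -75/23. So S'(1) = -16/23.

-0.6957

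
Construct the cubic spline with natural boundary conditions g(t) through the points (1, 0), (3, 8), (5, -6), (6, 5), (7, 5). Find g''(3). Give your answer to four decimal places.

Let m_i = g''(x_i). Step sizes h_i = 2, 2, 1, 1; slopes of the chords Δ_i = (y_(i+1) - y_i)/h_i = 4, -7, 11, 0.
  2·m_0 + 8·m_1 + 2·m_2 = 6(Δ_1 - Δ_0) = -66
  2·m_1 + 6·m_2 + 1·m_3 = 6(Δ_2 - Δ_1) = 108
  1·m_2 + 4·m_3 + 1·m_4 = 6(Δ_3 - Δ_2) = -66
Natural end conditions: m_0 = m_4 = 0.
Forward elimination and back-substitution give m_0 = 0, m_1 = -419/28, m_2 = 188/7, m_3 = -325/14, m_4 = 0.

-14.9643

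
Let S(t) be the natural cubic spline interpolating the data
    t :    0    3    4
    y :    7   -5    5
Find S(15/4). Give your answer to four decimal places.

2.0898

Put M_i = S'' at the i-th knot. Here h = (3, 1) and Δ = (-4, 10), so the interior equations h_(i-1)·M_(i-1) + 2(h_(i-1)+h_i)·M_i + h_i·M_(i+1) = 6(Δ_i − Δ_(i-1)) read
  3·M_0 + 8·M_1 + 1·M_2 = 6(Δ_1 - Δ_0) = 84
Natural end conditions: M_0 = M_2 = 0.
Solving: M_0 = 0, M_1 = 21/2, M_2 = 0.
On [3, 4], S(t) = -5 + 13/2·(t - 3) + 21/4·(t - 3)² - 7/4·(t - 3)³.
With (t - 3) = 3/4: S(15/4) = 535/256.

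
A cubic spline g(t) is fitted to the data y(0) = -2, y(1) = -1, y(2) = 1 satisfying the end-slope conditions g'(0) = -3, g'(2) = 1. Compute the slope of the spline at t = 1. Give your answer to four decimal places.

2.7500

Let M_i = g''(x_i). Step sizes h_i = 1, 1; slopes of the chords Δ_i = (y_(i+1) - y_i)/h_i = 1, 2.
  1·M_0 + 4·M_1 + 1·M_2 = 6(Δ_1 - Δ_0) = 6
Clamped end conditions give two more equations: 2h_0·M_0 + h_0·M_1 = 6(Δ_0 - g'(0)) = 24 and h_1·M_1 + 2h_1·M_2 = 6(g'(2) - Δ_1) = -6.
Hence M_0 = 25/2, M_1 = -1, M_2 = -5/2.
On [1, 2], g'(t) = b_1 + 2c_1·(t - 1) + 3d_1·(t - 1)² with b_1 = Δ_1 - h_1(2M_1 + M_2)/6 = 11/4, c_1 = M_1/2 = -1/2, d_1 = (M_2 - M_1)/(6h_1) = -1/4. So g'(1) = 11/4.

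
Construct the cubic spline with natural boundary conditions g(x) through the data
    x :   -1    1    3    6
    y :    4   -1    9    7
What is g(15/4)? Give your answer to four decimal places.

With m_i denoting the second derivative at x_i, h_i = 2, 2, 3, and Δ_i = (y_(i+1) − y_i)/h_i = -5/2, 5, -2/3:
  2·m_0 + 8·m_1 + 2·m_2 = 6(Δ_1 - Δ_0) = 45
  2·m_1 + 10·m_2 + 3·m_3 = 6(Δ_2 - Δ_1) = -34
Natural end conditions: m_0 = m_3 = 0.
Forward elimination and back-substitution give m_0 = 0, m_1 = 259/38, m_2 = -181/38, m_3 = 0.
On [3, 6], g(x) = 9 + 467/114·(x - 3) - 181/76·(x - 3)² + 181/684·(x - 3)³.
With (x - 3) = 3/4: g(15/4) = 52747/4864.

10.8444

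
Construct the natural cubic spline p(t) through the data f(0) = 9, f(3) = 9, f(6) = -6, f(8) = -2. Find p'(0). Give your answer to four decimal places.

1.9189

Let σ_i = p''(x_i). Step sizes h_i = 3, 3, 2; slopes of the chords Δ_i = (y_(i+1) - y_i)/h_i = 0, -5, 2.
  3·σ_0 + 12·σ_1 + 3·σ_2 = 6(Δ_1 - Δ_0) = -30
  3·σ_1 + 10·σ_2 + 2·σ_3 = 6(Δ_2 - Δ_1) = 42
Natural end conditions: σ_0 = σ_3 = 0.
Solving: σ_0 = 0, σ_1 = -142/37, σ_2 = 198/37, σ_3 = 0.
On [0, 3], p'(t) = b_0 + 2c_0·t + 3d_0·t² with b_0 = Δ_0 - h_0(2σ_0 + σ_1)/6 = 71/37, c_0 = σ_0/2 = 0, d_0 = (σ_1 - σ_0)/(6h_0) = -71/333. So p'(0) = 71/37.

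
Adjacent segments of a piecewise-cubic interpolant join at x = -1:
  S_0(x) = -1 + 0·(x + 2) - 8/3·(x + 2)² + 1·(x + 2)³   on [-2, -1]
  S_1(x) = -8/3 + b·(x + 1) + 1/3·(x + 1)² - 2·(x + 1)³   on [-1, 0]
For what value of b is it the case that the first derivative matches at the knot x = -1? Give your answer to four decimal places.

-2.3333

S_0'(x) = 0 - 16/3·(x + 2) + 3·(x + 2)², so S_0'(-1) = -7/3. On the right, S_1'(-1) = b, so b = -7/3.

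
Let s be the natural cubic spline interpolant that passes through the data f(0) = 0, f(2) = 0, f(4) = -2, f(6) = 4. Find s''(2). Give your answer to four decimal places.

-1.6000

Write M_i for s''(x_i). With h_i = 2, 2, 2 and divided differences Δ_i = 0, -1, 3, the continuity of s' gives the tridiagonal system
  2·M_0 + 8·M_1 + 2·M_2 = 6(Δ_1 - Δ_0) = -6
  2·M_1 + 8·M_2 + 2·M_3 = 6(Δ_2 - Δ_1) = 24
Natural end conditions: M_0 = M_3 = 0.
Solving the tridiagonal system: M_0 = 0, M_1 = -8/5, M_2 = 17/5, M_3 = 0.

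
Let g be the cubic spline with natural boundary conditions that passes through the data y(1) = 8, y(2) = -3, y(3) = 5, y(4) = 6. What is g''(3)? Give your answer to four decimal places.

-18.8000

Let σ_i = g''(x_i). Step sizes h_i = 1, 1, 1; slopes of the chords Δ_i = (y_(i+1) - y_i)/h_i = -11, 8, 1.
  1·σ_0 + 4·σ_1 + 1·σ_2 = 6(Δ_1 - Δ_0) = 114
  1·σ_1 + 4·σ_2 + 1·σ_3 = 6(Δ_2 - Δ_1) = -42
Natural end conditions: σ_0 = σ_3 = 0.
Forward elimination and back-substitution give σ_0 = 0, σ_1 = 166/5, σ_2 = -94/5, σ_3 = 0.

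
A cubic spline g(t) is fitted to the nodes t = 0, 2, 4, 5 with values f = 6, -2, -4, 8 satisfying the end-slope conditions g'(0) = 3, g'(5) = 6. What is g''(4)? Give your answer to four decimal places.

With M_i denoting the second derivative at x_i, h_i = 2, 2, 1, and Δ_i = (y_(i+1) − y_i)/h_i = -4, -1, 12:
  2·M_0 + 8·M_1 + 2·M_2 = 6(Δ_1 - Δ_0) = 18
  2·M_1 + 6·M_2 + 1·M_3 = 6(Δ_2 - Δ_1) = 78
Clamped end conditions give two more equations: 2h_0·M_0 + h_0·M_1 = 6(Δ_0 - g'(0)) = -42 and h_2·M_2 + 2h_2·M_3 = 6(g'(5) - Δ_2) = -36.
Forward elimination and back-substitution give M_0 = -249/23, M_1 = 15/23, M_2 = 396/23, M_3 = -612/23.

17.2174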